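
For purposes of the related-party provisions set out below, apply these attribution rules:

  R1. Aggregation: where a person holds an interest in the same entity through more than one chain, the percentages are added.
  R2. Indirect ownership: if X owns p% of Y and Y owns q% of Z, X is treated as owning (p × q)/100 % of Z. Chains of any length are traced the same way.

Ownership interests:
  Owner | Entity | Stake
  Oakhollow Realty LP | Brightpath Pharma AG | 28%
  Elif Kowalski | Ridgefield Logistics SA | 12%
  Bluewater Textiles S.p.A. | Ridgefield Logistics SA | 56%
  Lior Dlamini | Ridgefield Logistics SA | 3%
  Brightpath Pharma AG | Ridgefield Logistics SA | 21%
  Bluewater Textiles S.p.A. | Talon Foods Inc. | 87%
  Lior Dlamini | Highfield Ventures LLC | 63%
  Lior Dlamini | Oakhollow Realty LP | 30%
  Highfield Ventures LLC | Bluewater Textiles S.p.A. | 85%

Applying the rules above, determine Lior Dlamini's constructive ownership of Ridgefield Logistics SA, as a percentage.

Chain via Highfield Ventures LLC → Bluewater Textiles S.p.A. (R2): 63% × 85% × 56% = 29.988% of Ridgefield Logistics SA.
Chain via Oakhollow Realty LP → Brightpath Pharma AG (R2): 30% × 28% × 21% = 1.764% of Ridgefield Logistics SA.
Direct interest in Ridgefield Logistics SA: 3%.
Aggregating (R1): 29.988% + 1.764% + 3% = 34.752%.

34.752%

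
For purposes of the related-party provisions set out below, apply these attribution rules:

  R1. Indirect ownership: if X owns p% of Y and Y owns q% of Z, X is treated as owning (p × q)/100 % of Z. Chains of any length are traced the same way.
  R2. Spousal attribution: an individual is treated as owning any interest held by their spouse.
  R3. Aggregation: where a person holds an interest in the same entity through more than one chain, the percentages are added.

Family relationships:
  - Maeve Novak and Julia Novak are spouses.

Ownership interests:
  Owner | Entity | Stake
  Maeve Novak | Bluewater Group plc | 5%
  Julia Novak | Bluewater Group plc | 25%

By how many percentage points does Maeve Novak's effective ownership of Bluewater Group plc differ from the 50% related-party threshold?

20

By spousal attribution (R2), Maeve Novak is treated as also owning Julia Novak's interest in Bluewater Group plc, giving 5% + 25% = 30%.
Direct interest in Bluewater Group plc: 30%.
30% falls short of the 50% threshold by 20 percentage points.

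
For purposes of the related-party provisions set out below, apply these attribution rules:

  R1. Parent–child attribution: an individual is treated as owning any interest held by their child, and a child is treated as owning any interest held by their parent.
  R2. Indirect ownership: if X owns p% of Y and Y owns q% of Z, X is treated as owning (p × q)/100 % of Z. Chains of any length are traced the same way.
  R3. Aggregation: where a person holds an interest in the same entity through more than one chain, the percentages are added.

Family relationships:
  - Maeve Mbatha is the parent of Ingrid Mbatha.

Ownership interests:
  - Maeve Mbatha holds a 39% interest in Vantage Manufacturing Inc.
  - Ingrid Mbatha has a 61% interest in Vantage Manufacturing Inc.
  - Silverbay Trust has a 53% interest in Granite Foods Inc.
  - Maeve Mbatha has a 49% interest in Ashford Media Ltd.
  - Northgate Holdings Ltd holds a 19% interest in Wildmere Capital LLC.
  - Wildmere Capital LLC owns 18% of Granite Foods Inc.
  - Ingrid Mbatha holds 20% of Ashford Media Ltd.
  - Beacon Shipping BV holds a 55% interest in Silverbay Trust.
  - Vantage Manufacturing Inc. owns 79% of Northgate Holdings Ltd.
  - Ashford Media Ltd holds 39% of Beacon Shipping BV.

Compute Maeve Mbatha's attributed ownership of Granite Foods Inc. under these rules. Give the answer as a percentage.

10.546065%

By parent–child attribution (R1), Maeve Mbatha is treated as also owning Ingrid Mbatha's interest in Vantage Manufacturing Inc, giving 39% + 61% = 100%.
By parent–child attribution (R1), Maeve Mbatha is treated as also owning Ingrid Mbatha's interest in Ashford Media Ltd, giving 49% + 20% = 69%.
Chain via Vantage Manufacturing Inc. → Northgate Holdings Ltd → Wildmere Capital LLC (R2): 100% × 79% × 19% × 18% = 2.7018% of Granite Foods Inc.
Chain via Ashford Media Ltd → Beacon Shipping BV → Silverbay Trust (R2): 69% × 39% × 55% × 53% = 7.844265% of Granite Foods Inc.
Aggregating (R3): 2.7018% + 7.844265% = 10.546065%.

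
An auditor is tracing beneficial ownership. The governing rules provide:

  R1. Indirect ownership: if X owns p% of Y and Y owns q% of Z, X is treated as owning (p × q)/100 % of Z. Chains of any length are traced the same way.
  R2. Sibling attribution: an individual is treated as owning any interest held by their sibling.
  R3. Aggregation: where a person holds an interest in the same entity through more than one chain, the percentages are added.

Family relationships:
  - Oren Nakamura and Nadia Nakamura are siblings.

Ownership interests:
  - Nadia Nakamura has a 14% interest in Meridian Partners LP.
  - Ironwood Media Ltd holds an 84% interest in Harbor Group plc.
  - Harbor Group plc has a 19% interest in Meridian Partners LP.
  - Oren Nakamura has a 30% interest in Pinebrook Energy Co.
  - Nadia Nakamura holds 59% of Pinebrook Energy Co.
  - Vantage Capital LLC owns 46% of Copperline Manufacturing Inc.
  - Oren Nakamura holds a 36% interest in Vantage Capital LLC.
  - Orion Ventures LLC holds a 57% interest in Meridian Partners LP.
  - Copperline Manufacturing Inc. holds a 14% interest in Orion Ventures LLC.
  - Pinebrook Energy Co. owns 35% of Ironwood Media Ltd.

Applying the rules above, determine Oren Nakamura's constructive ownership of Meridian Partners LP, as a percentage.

20.293028%

By sibling attribution (R2), Oren Nakamura is treated as also owning Nadia Nakamura's interest in Pinebrook Energy Co, giving 30% + 59% = 89%.
By sibling attribution (R2), Oren Nakamura is treated as owning Nadia Nakamura's 14% interest in Meridian Partners LP.
Chain via Pinebrook Energy Co. → Ironwood Media Ltd → Harbor Group plc (R1): 89% × 35% × 84% × 19% = 4.97154% of Meridian Partners LP.
Chain via Vantage Capital LLC → Copperline Manufacturing Inc. → Orion Ventures LLC (R1): 36% × 46% × 14% × 57% = 1.321488% of Meridian Partners LP.
Direct interest in Meridian Partners LP: 14%.
Aggregating (R3): 4.97154% + 1.321488% + 14% = 20.293028%.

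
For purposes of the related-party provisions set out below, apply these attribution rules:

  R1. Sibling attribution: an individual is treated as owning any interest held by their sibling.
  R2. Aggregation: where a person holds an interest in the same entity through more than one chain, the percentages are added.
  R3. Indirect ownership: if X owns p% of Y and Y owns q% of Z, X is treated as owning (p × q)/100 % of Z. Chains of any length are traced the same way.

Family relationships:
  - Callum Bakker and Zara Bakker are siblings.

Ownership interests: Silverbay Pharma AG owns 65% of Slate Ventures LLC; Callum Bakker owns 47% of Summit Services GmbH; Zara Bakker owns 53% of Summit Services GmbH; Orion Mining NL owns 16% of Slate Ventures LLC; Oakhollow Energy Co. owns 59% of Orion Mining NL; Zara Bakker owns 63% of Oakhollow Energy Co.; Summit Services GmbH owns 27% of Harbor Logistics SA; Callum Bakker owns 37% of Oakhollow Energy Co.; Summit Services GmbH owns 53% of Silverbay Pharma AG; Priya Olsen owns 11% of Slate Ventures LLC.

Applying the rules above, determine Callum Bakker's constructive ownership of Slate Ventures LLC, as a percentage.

43.89%

By sibling attribution (R1), Callum Bakker is treated as also owning Zara Bakker's interest in Oakhollow Energy Co, giving 37% + 63% = 100%.
By sibling attribution (R1), Callum Bakker is treated as also owning Zara Bakker's interest in Summit Services GmbH, giving 47% + 53% = 100%.
Chain via Oakhollow Energy Co. → Orion Mining NL (R3): 100% × 59% × 16% = 9.44% of Slate Ventures LLC.
Chain via Summit Services GmbH → Silverbay Pharma AG (R3): 100% × 53% × 65% = 34.45% of Slate Ventures LLC.
Aggregating (R2): 9.44% + 34.45% = 43.89%.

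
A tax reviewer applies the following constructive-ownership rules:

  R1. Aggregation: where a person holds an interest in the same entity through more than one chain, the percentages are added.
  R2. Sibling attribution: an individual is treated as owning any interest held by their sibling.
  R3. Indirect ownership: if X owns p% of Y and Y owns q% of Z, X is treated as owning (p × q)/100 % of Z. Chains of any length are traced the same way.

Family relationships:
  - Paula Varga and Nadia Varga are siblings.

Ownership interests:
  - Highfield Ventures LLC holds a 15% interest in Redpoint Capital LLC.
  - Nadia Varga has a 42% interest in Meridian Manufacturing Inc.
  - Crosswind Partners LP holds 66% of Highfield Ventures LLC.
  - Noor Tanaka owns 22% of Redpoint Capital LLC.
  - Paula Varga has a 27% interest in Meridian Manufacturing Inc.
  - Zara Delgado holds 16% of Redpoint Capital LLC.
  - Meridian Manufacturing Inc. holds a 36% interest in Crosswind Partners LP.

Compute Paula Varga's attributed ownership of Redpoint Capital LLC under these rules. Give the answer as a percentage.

By sibling attribution (R2), Paula Varga is treated as also owning Nadia Varga's interest in Meridian Manufacturing Inc, giving 27% + 42% = 69%.
Chain via Meridian Manufacturing Inc. → Crosswind Partners LP → Highfield Ventures LLC (R3): 69% × 36% × 66% × 15% = 2.45916% of Redpoint Capital LLC.

2.45916%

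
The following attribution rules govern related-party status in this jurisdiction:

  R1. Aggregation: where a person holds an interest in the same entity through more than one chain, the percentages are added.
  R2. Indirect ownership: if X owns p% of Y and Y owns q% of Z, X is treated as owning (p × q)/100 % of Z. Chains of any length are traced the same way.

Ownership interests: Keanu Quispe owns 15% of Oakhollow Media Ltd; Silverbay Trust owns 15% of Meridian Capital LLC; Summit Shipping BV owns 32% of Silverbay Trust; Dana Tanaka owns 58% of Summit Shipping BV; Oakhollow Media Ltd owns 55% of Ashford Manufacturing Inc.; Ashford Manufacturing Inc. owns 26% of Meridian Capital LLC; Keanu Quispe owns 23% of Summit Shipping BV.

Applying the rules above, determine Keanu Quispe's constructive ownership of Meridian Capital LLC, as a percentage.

3.249%

Chain via Summit Shipping BV → Silverbay Trust (R2): 23% × 32% × 15% = 1.104% of Meridian Capital LLC.
Chain via Oakhollow Media Ltd → Ashford Manufacturing Inc. (R2): 15% × 55% × 26% = 2.145% of Meridian Capital LLC.
Aggregating (R1): 1.104% + 2.145% = 3.249%.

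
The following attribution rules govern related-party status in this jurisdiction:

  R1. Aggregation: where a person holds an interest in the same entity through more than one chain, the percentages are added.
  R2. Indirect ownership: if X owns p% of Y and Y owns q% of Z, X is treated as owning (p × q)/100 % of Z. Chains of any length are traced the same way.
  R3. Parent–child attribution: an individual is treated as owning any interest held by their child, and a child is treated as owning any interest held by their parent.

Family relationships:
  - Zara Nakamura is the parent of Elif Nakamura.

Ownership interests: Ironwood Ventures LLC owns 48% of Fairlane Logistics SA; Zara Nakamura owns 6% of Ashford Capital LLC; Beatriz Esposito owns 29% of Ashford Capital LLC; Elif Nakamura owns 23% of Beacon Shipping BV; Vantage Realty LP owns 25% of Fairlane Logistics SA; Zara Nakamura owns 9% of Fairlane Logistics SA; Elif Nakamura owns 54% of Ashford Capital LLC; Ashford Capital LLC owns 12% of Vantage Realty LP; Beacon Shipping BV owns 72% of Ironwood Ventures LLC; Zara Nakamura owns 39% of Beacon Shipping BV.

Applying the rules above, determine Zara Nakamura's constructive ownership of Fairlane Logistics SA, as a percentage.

By parent–child attribution (R3), Zara Nakamura is treated as also owning Elif Nakamura's interest in Beacon Shipping BV, giving 39% + 23% = 62%.
By parent–child attribution (R3), Zara Nakamura is treated as also owning Elif Nakamura's interest in Ashford Capital LLC, giving 6% + 54% = 60%.
Chain via Beacon Shipping BV → Ironwood Ventures LLC (R2): 62% × 72% × 48% = 21.4272% of Fairlane Logistics SA.
Chain via Ashford Capital LLC → Vantage Realty LP (R2): 60% × 12% × 25% = 1.8% of Fairlane Logistics SA.
Direct interest in Fairlane Logistics SA: 9%.
Aggregating (R1): 21.4272% + 1.8% + 9% = 32.2272%.

32.2272%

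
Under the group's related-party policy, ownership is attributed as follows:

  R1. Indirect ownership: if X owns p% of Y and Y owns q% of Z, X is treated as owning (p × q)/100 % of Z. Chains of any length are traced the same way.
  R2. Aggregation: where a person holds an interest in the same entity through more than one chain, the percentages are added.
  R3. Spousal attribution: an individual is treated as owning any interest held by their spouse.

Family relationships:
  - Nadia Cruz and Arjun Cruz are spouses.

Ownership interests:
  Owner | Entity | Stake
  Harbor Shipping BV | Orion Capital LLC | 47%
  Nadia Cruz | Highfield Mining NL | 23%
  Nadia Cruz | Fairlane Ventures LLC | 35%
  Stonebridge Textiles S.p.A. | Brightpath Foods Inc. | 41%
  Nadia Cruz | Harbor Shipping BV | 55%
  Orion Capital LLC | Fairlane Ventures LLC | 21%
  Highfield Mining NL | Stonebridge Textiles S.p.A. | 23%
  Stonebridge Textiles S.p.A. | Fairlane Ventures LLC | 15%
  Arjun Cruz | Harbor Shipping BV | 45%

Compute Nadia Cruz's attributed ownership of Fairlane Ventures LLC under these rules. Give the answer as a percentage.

45.6635%

By spousal attribution (R3), Nadia Cruz is treated as also owning Arjun Cruz's interest in Harbor Shipping BV, giving 55% + 45% = 100%.
Chain via Highfield Mining NL → Stonebridge Textiles S.p.A. (R1): 23% × 23% × 15% = 0.7935% of Fairlane Ventures LLC.
Chain via Harbor Shipping BV → Orion Capital LLC (R1): 100% × 47% × 21% = 9.87% of Fairlane Ventures LLC.
Direct interest in Fairlane Ventures LLC: 35%.
Aggregating (R2): 0.7935% + 9.87% + 35% = 45.6635%.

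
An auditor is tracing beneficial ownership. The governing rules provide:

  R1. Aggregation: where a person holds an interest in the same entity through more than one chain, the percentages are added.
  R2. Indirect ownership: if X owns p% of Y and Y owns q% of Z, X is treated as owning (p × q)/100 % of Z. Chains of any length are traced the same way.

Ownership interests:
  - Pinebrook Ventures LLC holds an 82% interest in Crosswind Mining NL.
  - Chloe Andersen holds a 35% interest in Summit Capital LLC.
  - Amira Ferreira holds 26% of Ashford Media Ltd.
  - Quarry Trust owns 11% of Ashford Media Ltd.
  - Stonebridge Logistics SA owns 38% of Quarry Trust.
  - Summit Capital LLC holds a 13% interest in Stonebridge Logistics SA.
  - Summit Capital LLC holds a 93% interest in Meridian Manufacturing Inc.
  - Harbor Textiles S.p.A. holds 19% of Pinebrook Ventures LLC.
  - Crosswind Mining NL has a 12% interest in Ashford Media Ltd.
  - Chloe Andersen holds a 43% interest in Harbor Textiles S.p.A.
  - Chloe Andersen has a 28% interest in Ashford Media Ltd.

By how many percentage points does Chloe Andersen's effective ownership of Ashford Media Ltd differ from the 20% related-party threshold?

8.994118

Chain via Harbor Textiles S.p.A. → Pinebrook Ventures LLC → Crosswind Mining NL (R2): 43% × 19% × 82% × 12% = 0.803928% of Ashford Media Ltd.
Chain via Summit Capital LLC → Stonebridge Logistics SA → Quarry Trust (R2): 35% × 13% × 38% × 11% = 0.19019% of Ashford Media Ltd.
Direct interest in Ashford Media Ltd: 28%.
Aggregating (R1): 0.803928% + 0.19019% + 28% = 28.994118%.
28.994118% exceeds the 20% threshold by 8.994118 percentage points.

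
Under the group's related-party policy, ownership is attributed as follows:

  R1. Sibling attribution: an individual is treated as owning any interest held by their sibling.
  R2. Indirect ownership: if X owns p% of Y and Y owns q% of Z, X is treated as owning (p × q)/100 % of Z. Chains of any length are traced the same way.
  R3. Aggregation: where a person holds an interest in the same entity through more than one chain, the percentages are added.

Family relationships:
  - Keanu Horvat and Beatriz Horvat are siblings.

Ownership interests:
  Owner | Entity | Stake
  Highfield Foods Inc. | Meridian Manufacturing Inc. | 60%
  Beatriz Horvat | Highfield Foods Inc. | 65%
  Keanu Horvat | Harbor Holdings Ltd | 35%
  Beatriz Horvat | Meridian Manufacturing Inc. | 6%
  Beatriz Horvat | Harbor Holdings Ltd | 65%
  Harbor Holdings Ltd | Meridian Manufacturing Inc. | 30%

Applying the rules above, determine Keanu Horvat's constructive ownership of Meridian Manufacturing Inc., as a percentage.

75%

By sibling attribution (R1), Keanu Horvat is treated as also owning Beatriz Horvat's interest in Harbor Holdings Ltd, giving 35% + 65% = 100%.
By sibling attribution (R1), Keanu Horvat is treated as owning Beatriz Horvat's 65% interest in Highfield Foods Inc.
By sibling attribution (R1), Keanu Horvat is treated as owning Beatriz Horvat's 6% interest in Meridian Manufacturing Inc.
Chain via Harbor Holdings Ltd (R2): 100% × 30% = 30% of Meridian Manufacturing Inc.
Chain via Highfield Foods Inc. (R2): 65% × 60% = 39% of Meridian Manufacturing Inc.
Direct interest in Meridian Manufacturing Inc: 6%.
Aggregating (R3): 30% + 39% + 6% = 75%.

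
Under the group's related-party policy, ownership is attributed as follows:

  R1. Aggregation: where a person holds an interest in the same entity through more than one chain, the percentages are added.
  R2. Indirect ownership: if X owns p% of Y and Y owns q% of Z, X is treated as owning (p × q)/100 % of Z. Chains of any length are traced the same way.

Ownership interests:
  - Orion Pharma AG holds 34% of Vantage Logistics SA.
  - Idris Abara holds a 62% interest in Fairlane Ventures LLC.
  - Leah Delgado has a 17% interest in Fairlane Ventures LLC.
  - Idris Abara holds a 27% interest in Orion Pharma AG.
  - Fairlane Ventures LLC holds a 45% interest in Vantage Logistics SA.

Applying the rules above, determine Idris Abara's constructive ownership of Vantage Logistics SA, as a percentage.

Chain via Fairlane Ventures LLC (R2): 62% × 45% = 27.9% of Vantage Logistics SA.
Chain via Orion Pharma AG (R2): 27% × 34% = 9.18% of Vantage Logistics SA.
Aggregating (R1): 27.9% + 9.18% = 37.08%.

37.08%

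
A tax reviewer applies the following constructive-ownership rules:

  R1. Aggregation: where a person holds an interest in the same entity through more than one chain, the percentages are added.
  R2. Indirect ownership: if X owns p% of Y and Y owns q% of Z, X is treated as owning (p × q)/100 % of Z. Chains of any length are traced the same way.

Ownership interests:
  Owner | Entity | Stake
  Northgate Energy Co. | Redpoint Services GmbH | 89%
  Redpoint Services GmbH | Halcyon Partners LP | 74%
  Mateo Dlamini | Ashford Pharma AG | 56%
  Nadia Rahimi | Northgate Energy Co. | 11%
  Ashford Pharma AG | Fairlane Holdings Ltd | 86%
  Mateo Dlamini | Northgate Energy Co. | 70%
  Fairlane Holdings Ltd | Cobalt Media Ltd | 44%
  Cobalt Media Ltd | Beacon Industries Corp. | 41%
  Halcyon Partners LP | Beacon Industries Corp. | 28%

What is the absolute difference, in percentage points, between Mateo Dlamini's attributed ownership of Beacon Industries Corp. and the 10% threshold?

11.596624

Chain via Ashford Pharma AG → Fairlane Holdings Ltd → Cobalt Media Ltd (R2): 56% × 86% × 44% × 41% = 8.688064% of Beacon Industries Corp.
Chain via Northgate Energy Co. → Redpoint Services GmbH → Halcyon Partners LP (R2): 70% × 89% × 74% × 28% = 12.90856% of Beacon Industries Corp.
Aggregating (R1): 8.688064% + 12.90856% = 21.596624%.
21.596624% exceeds the 10% threshold by 11.596624 percentage points.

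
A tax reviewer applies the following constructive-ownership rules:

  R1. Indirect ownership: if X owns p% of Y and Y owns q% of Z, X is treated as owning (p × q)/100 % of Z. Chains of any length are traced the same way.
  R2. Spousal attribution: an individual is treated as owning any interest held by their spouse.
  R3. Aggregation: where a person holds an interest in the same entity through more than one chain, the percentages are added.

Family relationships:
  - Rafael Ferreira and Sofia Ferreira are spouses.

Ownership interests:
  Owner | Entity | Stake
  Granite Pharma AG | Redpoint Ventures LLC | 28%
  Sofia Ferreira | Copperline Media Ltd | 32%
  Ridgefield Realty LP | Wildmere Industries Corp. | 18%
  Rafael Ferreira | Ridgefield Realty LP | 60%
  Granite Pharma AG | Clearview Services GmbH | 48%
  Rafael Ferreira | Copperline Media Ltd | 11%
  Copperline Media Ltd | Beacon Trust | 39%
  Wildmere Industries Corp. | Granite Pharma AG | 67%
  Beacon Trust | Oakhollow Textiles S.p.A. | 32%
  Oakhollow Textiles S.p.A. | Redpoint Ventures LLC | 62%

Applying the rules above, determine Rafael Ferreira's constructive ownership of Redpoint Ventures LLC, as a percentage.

5.353248%

By spousal attribution (R2), Rafael Ferreira is treated as also owning Sofia Ferreira's interest in Copperline Media Ltd, giving 11% + 32% = 43%.
Chain via Copperline Media Ltd → Beacon Trust → Oakhollow Textiles S.p.A. (R1): 43% × 39% × 32% × 62% = 3.327168% of Redpoint Ventures LLC.
Chain via Ridgefield Realty LP → Wildmere Industries Corp. → Granite Pharma AG (R1): 60% × 18% × 67% × 28% = 2.02608% of Redpoint Ventures LLC.
Aggregating (R3): 3.327168% + 2.02608% = 5.353248%.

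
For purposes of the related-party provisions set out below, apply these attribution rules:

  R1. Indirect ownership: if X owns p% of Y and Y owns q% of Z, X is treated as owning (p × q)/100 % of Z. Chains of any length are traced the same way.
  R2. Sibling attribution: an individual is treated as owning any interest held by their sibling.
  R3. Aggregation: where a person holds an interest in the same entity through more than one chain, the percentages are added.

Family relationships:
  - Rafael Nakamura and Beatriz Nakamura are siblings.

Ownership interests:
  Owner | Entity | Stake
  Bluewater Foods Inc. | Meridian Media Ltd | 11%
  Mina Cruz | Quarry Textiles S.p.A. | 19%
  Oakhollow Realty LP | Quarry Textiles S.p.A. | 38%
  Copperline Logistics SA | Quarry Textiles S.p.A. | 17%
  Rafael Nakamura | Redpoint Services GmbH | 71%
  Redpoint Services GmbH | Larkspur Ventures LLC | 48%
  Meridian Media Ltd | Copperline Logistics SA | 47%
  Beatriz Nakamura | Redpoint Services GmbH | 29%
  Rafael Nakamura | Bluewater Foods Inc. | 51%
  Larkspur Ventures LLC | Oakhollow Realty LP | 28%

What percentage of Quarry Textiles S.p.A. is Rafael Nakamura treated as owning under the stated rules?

By sibling attribution (R2), Rafael Nakamura is treated as also owning Beatriz Nakamura's interest in Redpoint Services GmbH, giving 71% + 29% = 100%.
Chain via Bluewater Foods Inc. → Meridian Media Ltd → Copperline Logistics SA (R1): 51% × 11% × 47% × 17% = 0.448239% of Quarry Textiles S.p.A.
Chain via Redpoint Services GmbH → Larkspur Ventures LLC → Oakhollow Realty LP (R1): 100% × 48% × 28% × 38% = 5.1072% of Quarry Textiles S.p.A.
Aggregating (R3): 0.448239% + 5.1072% = 5.555439%.

5.555439%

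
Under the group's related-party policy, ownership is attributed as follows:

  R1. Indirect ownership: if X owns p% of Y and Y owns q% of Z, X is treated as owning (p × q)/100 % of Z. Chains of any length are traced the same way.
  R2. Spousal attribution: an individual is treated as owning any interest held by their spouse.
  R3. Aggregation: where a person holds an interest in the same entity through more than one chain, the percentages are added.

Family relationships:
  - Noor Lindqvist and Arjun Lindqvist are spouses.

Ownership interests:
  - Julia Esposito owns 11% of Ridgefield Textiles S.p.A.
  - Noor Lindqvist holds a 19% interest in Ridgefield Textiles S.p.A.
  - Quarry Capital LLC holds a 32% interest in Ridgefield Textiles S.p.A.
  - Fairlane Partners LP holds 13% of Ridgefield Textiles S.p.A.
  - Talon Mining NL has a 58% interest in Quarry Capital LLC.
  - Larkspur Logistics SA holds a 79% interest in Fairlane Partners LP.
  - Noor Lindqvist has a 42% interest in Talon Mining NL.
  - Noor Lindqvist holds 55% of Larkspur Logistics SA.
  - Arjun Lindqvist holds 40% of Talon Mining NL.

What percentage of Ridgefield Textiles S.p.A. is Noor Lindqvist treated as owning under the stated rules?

39.8677%

By spousal attribution (R2), Noor Lindqvist is treated as also owning Arjun Lindqvist's interest in Talon Mining NL, giving 42% + 40% = 82%.
Chain via Larkspur Logistics SA → Fairlane Partners LP (R1): 55% × 79% × 13% = 5.6485% of Ridgefield Textiles S.p.A.
Chain via Talon Mining NL → Quarry Capital LLC (R1): 82% × 58% × 32% = 15.2192% of Ridgefield Textiles S.p.A.
Direct interest in Ridgefield Textiles S.p.A: 19%.
Aggregating (R3): 5.6485% + 15.2192% + 19% = 39.8677%.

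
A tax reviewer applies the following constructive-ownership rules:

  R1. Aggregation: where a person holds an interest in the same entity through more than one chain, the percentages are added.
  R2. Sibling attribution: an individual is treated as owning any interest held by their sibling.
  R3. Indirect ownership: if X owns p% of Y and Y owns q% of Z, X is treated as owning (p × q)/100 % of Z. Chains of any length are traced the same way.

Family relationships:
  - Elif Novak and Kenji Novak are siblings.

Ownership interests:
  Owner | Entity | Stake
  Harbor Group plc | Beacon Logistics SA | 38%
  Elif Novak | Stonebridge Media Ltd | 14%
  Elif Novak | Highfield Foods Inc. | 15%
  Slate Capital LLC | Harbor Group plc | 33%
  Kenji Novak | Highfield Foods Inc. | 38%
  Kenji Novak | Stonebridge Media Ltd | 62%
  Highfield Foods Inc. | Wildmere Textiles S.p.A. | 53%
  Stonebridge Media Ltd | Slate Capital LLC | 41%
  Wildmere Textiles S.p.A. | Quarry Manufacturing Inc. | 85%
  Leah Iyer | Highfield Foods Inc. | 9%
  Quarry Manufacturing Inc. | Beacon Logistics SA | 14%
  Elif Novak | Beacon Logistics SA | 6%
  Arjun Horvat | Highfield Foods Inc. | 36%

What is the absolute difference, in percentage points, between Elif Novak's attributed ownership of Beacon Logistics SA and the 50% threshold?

By sibling attribution (R2), Elif Novak is treated as also owning Kenji Novak's interest in Stonebridge Media Ltd, giving 14% + 62% = 76%.
By sibling attribution (R2), Elif Novak is treated as also owning Kenji Novak's interest in Highfield Foods Inc, giving 15% + 38% = 53%.
Chain via Stonebridge Media Ltd → Slate Capital LLC → Harbor Group plc (R3): 76% × 41% × 33% × 38% = 3.907464% of Beacon Logistics SA.
Chain via Highfield Foods Inc. → Wildmere Textiles S.p.A. → Quarry Manufacturing Inc. (R3): 53% × 53% × 85% × 14% = 3.34271% of Beacon Logistics SA.
Direct interest in Beacon Logistics SA: 6%.
Aggregating (R1): 3.907464% + 3.34271% + 6% = 13.250174%.
13.250174% falls short of the 50% threshold by 36.749826 percentage points.

36.749826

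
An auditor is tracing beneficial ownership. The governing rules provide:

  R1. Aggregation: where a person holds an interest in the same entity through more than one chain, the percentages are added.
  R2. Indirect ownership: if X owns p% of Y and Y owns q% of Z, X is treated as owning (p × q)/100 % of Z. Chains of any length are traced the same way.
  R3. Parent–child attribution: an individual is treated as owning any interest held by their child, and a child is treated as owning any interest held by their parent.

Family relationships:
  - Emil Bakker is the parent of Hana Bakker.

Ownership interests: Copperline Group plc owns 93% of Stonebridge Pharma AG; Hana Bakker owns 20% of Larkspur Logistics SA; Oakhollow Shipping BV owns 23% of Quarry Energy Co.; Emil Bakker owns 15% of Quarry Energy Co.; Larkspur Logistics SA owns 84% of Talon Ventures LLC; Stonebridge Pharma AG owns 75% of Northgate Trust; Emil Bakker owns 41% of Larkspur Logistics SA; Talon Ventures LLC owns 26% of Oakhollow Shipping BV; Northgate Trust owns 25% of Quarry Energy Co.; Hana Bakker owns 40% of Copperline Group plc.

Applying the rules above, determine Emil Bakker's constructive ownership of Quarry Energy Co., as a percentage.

By parent–child attribution (R3), Emil Bakker is treated as also owning Hana Bakker's interest in Larkspur Logistics SA, giving 41% + 20% = 61%.
By parent–child attribution (R3), Emil Bakker is treated as owning Hana Bakker's 40% interest in Copperline Group plc.
Chain via Larkspur Logistics SA → Talon Ventures LLC → Oakhollow Shipping BV (R2): 61% × 84% × 26% × 23% = 3.064152% of Quarry Energy Co.
Direct interest in Quarry Energy Co: 15%.
Chain via Copperline Group plc → Stonebridge Pharma AG → Northgate Trust (R2): 40% × 93% × 75% × 25% = 6.975% of Quarry Energy Co.
Aggregating (R1): 3.064152% + 15% + 6.975% = 25.039152%.

25.039152%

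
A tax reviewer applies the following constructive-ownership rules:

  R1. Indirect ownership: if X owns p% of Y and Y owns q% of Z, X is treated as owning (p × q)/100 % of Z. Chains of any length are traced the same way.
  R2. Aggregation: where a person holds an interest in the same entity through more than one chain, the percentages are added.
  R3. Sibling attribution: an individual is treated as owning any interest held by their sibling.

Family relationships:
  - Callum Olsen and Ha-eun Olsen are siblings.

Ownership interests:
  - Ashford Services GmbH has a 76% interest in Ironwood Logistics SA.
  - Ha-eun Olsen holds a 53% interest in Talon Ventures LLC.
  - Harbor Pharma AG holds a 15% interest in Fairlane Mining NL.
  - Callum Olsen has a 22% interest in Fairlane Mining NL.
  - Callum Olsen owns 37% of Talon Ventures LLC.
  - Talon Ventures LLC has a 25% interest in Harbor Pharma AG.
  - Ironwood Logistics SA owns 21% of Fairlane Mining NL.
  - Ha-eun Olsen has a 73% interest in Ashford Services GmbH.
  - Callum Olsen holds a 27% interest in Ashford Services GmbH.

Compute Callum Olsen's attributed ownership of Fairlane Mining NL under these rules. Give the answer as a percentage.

41.335%

By sibling attribution (R3), Callum Olsen is treated as also owning Ha-eun Olsen's interest in Ashford Services GmbH, giving 27% + 73% = 100%.
By sibling attribution (R3), Callum Olsen is treated as also owning Ha-eun Olsen's interest in Talon Ventures LLC, giving 37% + 53% = 90%.
Chain via Ashford Services GmbH → Ironwood Logistics SA (R1): 100% × 76% × 21% = 15.96% of Fairlane Mining NL.
Chain via Talon Ventures LLC → Harbor Pharma AG (R1): 90% × 25% × 15% = 3.375% of Fairlane Mining NL.
Direct interest in Fairlane Mining NL: 22%.
Aggregating (R2): 15.96% + 3.375% + 22% = 41.335%.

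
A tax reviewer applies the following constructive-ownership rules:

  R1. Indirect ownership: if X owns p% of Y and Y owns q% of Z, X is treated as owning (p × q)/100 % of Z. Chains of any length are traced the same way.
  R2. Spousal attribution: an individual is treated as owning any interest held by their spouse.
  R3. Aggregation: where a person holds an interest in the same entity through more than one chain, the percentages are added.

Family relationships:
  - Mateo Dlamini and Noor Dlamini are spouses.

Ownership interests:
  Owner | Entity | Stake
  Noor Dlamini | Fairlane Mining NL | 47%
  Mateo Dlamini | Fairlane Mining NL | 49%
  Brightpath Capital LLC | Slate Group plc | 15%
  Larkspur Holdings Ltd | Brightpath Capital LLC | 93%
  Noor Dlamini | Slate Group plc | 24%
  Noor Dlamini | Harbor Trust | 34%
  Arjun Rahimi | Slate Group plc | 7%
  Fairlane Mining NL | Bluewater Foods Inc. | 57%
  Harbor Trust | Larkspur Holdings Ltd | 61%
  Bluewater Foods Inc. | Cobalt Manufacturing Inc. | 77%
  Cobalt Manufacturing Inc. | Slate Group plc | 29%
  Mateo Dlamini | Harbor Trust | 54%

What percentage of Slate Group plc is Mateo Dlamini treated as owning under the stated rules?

43.707336%

By spousal attribution (R2), Mateo Dlamini is treated as also owning Noor Dlamini's interest in Harbor Trust, giving 54% + 34% = 88%.
By spousal attribution (R2), Mateo Dlamini is treated as also owning Noor Dlamini's interest in Fairlane Mining NL, giving 49% + 47% = 96%.
By spousal attribution (R2), Mateo Dlamini is treated as owning Noor Dlamini's 24% interest in Slate Group plc.
Chain via Harbor Trust → Larkspur Holdings Ltd → Brightpath Capital LLC (R1): 88% × 61% × 93% × 15% = 7.48836% of Slate Group plc.
Chain via Fairlane Mining NL → Bluewater Foods Inc. → Cobalt Manufacturing Inc. (R1): 96% × 57% × 77% × 29% = 12.218976% of Slate Group plc.
Direct interest in Slate Group plc: 24%.
Aggregating (R3): 7.48836% + 12.218976% + 24% = 43.707336%.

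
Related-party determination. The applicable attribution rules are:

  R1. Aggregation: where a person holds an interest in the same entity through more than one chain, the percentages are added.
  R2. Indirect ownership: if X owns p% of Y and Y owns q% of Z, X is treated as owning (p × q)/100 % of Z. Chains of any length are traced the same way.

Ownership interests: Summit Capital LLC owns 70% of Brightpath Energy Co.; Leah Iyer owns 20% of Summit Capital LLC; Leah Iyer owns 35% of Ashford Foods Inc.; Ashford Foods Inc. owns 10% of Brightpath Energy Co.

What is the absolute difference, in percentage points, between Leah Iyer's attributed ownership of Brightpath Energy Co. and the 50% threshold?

32.5

Chain via Summit Capital LLC (R2): 20% × 70% = 14% of Brightpath Energy Co.
Chain via Ashford Foods Inc. (R2): 35% × 10% = 3.5% of Brightpath Energy Co.
Aggregating (R1): 14% + 3.5% = 17.5%.
17.5% falls short of the 50% threshold by 32.5 percentage points.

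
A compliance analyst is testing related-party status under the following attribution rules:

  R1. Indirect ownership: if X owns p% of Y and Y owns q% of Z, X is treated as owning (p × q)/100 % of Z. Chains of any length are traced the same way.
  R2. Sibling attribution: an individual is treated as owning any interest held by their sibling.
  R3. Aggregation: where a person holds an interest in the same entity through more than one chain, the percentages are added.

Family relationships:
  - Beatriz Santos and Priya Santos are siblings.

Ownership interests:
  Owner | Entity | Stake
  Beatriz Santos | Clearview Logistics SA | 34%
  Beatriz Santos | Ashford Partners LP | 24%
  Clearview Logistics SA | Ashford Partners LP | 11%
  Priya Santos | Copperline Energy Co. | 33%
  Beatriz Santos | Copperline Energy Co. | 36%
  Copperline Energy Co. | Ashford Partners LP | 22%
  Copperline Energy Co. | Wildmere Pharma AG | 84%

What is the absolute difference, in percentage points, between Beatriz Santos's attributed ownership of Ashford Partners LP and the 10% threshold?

By sibling attribution (R2), Beatriz Santos is treated as also owning Priya Santos's interest in Copperline Energy Co, giving 36% + 33% = 69%.
Chain via Copperline Energy Co. (R1): 69% × 22% = 15.18% of Ashford Partners LP.
Chain via Clearview Logistics SA (R1): 34% × 11% = 3.74% of Ashford Partners LP.
Direct interest in Ashford Partners LP: 24%.
Aggregating (R3): 15.18% + 3.74% + 24% = 42.92%.
42.92% exceeds the 10% threshold by 32.92 percentage points.

32.92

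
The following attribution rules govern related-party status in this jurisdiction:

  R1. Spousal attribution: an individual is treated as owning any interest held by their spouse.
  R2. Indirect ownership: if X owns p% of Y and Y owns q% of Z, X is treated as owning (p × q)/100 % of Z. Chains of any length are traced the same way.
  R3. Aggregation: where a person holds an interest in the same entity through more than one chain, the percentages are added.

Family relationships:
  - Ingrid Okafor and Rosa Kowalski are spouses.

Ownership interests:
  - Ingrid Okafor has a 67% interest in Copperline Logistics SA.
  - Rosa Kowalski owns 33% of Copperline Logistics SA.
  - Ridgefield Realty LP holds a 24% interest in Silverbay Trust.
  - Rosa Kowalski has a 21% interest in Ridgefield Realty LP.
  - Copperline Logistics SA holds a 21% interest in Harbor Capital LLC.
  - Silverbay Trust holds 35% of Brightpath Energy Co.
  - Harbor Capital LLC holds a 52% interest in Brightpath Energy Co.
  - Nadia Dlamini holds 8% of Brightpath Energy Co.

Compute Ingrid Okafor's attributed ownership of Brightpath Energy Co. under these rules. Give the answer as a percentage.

By spousal attribution (R1), Ingrid Okafor is treated as also owning Rosa Kowalski's interest in Copperline Logistics SA, giving 67% + 33% = 100%.
By spousal attribution (R1), Ingrid Okafor is treated as owning Rosa Kowalski's 21% interest in Ridgefield Realty LP.
Chain via Copperline Logistics SA → Harbor Capital LLC (R2): 100% × 21% × 52% = 10.92% of Brightpath Energy Co.
Chain via Ridgefield Realty LP → Silverbay Trust (R2): 21% × 24% × 35% = 1.764% of Brightpath Energy Co.
Aggregating (R3): 10.92% + 1.764% = 12.684%.

12.684%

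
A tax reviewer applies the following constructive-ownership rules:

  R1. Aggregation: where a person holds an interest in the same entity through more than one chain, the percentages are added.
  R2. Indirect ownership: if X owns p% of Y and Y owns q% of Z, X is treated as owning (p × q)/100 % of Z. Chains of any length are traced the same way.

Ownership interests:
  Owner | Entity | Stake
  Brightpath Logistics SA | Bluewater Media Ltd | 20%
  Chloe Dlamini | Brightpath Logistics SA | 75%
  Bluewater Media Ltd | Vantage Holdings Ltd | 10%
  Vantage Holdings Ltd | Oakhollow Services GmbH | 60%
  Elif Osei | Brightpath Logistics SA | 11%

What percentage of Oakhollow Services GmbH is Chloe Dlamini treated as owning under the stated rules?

0.9%

Chain via Brightpath Logistics SA → Bluewater Media Ltd → Vantage Holdings Ltd (R2): 75% × 20% × 10% × 60% = 0.9% of Oakhollow Services GmbH.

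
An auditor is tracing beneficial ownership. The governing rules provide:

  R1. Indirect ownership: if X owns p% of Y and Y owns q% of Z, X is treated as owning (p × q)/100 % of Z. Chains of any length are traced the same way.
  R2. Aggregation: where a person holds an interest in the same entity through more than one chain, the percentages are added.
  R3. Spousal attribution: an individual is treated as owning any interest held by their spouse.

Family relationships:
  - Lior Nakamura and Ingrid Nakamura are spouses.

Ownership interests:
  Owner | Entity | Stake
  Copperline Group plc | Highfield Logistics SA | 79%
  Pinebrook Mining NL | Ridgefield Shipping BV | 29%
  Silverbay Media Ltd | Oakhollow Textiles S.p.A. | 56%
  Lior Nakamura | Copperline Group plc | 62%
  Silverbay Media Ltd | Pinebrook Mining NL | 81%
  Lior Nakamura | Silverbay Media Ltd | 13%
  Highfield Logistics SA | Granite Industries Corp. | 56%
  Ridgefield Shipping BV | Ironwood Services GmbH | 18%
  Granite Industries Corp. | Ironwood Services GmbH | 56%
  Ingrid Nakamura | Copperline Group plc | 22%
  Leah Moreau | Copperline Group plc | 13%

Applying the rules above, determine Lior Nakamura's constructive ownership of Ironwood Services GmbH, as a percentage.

By spousal attribution (R3), Lior Nakamura is treated as also owning Ingrid Nakamura's interest in Copperline Group plc, giving 62% + 22% = 84%.
Chain via Copperline Group plc → Highfield Logistics SA → Granite Industries Corp. (R1): 84% × 79% × 56% × 56% = 20.810496% of Ironwood Services GmbH.
Chain via Silverbay Media Ltd → Pinebrook Mining NL → Ridgefield Shipping BV (R1): 13% × 81% × 29% × 18% = 0.549666% of Ironwood Services GmbH.
Aggregating (R2): 20.810496% + 0.549666% = 21.360162%.

21.360162%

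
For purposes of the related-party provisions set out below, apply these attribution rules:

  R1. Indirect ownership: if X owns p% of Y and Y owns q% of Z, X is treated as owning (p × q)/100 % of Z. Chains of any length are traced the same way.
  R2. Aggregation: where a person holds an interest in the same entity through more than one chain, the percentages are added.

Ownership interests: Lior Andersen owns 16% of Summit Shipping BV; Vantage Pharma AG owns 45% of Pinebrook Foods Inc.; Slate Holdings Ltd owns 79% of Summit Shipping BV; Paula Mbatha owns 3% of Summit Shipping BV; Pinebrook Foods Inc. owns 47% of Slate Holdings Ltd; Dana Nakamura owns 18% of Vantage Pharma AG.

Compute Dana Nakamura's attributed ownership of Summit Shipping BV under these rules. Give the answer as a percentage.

3.00753%

Chain via Vantage Pharma AG → Pinebrook Foods Inc. → Slate Holdings Ltd (R1): 18% × 45% × 47% × 79% = 3.00753% of Summit Shipping BV.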